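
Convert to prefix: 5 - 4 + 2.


left-to-right (same/higher precedence on left): tree is (+ (- 5 4) 2)
Prefix: + - 5 4 2


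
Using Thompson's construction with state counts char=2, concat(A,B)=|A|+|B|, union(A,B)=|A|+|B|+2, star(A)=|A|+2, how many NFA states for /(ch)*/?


Syntax tree has 2 char leaf(s), 0 union(s), 1 star(s)
chars contribute 2×2 = 4; each union adds +2; each star adds +2
Total: 4 + 0 + 2 = 6 states


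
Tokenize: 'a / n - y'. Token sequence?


Scan left to right, longest-match per lexeme
Tokens: ID(a), OP(/), ID(n), OP(-), ID(y)


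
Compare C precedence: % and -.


'%' is multiplicative (level 10); '-' is additive (level 9)
Higher level binds tighter
'%' has higher precedence than '-'


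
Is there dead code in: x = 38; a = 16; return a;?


x is assigned but never read
Dead: 'x = 38'


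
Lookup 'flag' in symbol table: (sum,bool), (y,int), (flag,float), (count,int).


Lookup 'flag' → type float


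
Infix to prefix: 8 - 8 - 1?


left-to-right (same/higher precedence on left): tree is (- (- 8 8) 1)
Prefix: - - 8 8 1


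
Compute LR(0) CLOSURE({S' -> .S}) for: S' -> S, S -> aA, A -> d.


Start: S' -> .S
For each item with dot before a nonterminal B, add B -> .γ for every B-production
Closure: [S' -> .S, S -> .aA]


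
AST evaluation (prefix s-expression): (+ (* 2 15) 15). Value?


Evaluate inner: (* 2 15) = 30
Evaluate root: (+ 30 15) = 45
Result: 45


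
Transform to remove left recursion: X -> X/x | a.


Left-recursive alternatives: X/x; non-recursive: a
Introduce X': X -> aX', X' -> /xX' | ε


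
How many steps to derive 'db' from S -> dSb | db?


Derivation: S => db
Steps: 1


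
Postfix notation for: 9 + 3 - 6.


Left to right (same or higher precedence on left)
Postfix: 9 3 + 6 -


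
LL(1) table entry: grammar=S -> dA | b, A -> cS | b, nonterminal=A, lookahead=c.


For [A, c]: 'c' ∈ FIRST(cS)
Entry: A -> cS


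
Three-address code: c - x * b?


Break into single-operator statements:
t1 = x * b
t2 = c - t1


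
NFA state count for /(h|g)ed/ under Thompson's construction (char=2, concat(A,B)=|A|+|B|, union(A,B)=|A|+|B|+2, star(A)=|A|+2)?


Syntax tree has 4 char leaf(s), 1 union(s), 0 star(s)
chars contribute 4×2 = 8; each union adds +2; each star adds +2
Total: 8 + 2 + 0 = 10 states


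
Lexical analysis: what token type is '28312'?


Pattern: digits only
Type: INTEGER_LITERAL


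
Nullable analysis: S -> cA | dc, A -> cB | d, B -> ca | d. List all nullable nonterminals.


A nonterminal is nullable iff some alternative derives ε (directly, or every symbol in it is nullable)
Nullable: {}


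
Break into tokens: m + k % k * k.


Scan left to right, longest-match per lexeme
Tokens: ID(m), OP(+), ID(k), OP(%), ID(k), OP(*), ID(k)


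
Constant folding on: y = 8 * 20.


8 * 20 = 160 at compile time
Optimized: y = 160


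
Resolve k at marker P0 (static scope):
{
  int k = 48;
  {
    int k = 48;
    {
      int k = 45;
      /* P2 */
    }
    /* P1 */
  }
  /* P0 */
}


k declared in the same block as P0
k = 48


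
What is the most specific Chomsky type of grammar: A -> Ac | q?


Left-linear: every RHS is a terminal or one nonterminal followed by a terminal
Classification: Type 3 (Regular)


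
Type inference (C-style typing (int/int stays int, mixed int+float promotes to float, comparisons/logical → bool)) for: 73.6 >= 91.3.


Operand types: float >= float
Rule: comparison yields bool
Result type: bool


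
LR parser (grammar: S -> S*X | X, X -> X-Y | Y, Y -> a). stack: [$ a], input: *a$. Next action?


'a' on top is the handle for Y -> a
Action: reduce (Y -> a)


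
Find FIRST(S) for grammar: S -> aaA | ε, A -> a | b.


Per alternative of S: FIRST(aaA) = {a}; FIRST(ε) = {ε}
FIRST(S) = {a, ε}


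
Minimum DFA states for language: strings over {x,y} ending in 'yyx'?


Track the longest suffix of input matching a prefix of 'yyx': 4 classes (prefixes of length 0..3)
Minimal DFA: 4 states


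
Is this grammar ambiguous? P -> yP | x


right-linear, alternatives start with distinct terminals 'y' vs 'x': unique leftmost derivation
Unambiguous


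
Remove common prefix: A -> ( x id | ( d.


Common prefix: '('
Factored: A -> ( A', A' -> x id | d


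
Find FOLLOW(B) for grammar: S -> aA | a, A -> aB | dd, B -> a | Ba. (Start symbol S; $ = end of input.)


$ ∈ FOLLOW(S). For each A -> αBβ: add FIRST(β)\{ε} to FOLLOW(B); if β nullable, add FOLLOW(A).
FOLLOW(B) = {$, a}


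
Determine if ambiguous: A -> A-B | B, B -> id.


precedence layered via separate nonterminal B: deterministic
Unambiguous


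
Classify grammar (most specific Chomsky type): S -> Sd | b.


Left-linear: every RHS is a terminal or one nonterminal followed by a terminal
Classification: Type 3 (Regular)


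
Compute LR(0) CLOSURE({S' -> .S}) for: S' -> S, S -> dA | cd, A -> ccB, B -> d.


Start: S' -> .S
For each item with dot before a nonterminal B, add B -> .γ for every B-production
Closure: [S' -> .S, S -> .dA, S -> .cd]


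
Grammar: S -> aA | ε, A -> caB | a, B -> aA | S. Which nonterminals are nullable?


A nonterminal is nullable iff some alternative derives ε (directly, or every symbol in it is nullable)
Nullable: {B, S}


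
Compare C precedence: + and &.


'+' is additive (level 9); '&' is bitwise AND (level 5)
Higher level binds tighter
'+' has higher precedence than '&'


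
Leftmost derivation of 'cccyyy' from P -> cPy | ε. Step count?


Derivation: P => cPy => ccPyy => cccPyyy => cccyyy
Steps: 4


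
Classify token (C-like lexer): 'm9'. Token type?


Pattern: letter/underscore followed by alphanumerics, not a keyword
Type: IDENTIFIER


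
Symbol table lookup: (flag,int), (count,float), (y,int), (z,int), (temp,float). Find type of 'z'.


Lookup 'z' → type int


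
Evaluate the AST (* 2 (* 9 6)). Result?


Evaluate inner: (* 9 6) = 54
Evaluate root: (* 2 54) = 108
Result: 108


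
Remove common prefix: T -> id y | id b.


Common prefix: 'id'
Factored: T -> id T', T' -> y | b


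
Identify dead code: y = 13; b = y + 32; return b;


y is read by b's definition; b is returned
No dead code


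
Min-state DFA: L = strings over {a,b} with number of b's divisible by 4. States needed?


Track (count of b) mod 4: states 0..3, accept at 0
Minimal DFA: 4 states


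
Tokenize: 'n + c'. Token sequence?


Scan left to right, longest-match per lexeme
Tokens: ID(n), OP(+), ID(c)


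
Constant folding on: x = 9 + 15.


9 + 15 = 24 at compile time
Optimized: x = 24


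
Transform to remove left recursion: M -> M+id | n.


Left-recursive alternatives: M+id; non-recursive: n
Introduce M': M -> nM', M' -> +idM' | ε


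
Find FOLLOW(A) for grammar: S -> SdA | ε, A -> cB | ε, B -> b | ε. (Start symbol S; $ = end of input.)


$ ∈ FOLLOW(S). For each A -> αBβ: add FIRST(β)\{ε} to FOLLOW(B); if β nullable, add FOLLOW(A).
FOLLOW(A) = {$, d}


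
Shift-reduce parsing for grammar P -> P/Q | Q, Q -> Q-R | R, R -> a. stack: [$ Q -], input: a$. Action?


no handle; shift 'a'
Action: shift


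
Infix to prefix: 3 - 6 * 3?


'*' binds tighter: tree is (- 3 (* 6 3))
Prefix: - 3 * 6 3


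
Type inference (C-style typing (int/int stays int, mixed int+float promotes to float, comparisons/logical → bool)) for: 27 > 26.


Operand types: int > int
Rule: comparison yields bool
Result type: bool


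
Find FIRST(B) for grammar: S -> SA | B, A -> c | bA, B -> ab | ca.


Per alternative of B: FIRST(ab) = {a}; FIRST(ca) = {c}
FIRST(B) = {a, c}


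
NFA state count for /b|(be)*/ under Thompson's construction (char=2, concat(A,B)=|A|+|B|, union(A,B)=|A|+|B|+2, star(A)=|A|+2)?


Syntax tree has 3 char leaf(s), 1 union(s), 1 star(s)
chars contribute 3×2 = 6; each union adds +2; each star adds +2
Total: 6 + 2 + 2 = 10 states


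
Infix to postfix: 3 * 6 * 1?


Left to right (same or higher precedence on left)
Postfix: 3 6 * 1 *


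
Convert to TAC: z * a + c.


Break into single-operator statements:
t1 = z * a
t2 = t1 + c


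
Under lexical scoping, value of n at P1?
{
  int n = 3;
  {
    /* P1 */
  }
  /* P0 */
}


P1's block does not declare n; resolves to the enclosing declaration at depth 0
n = 3


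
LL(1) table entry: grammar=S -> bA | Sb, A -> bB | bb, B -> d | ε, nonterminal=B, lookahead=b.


For [B, b]: ε is nullable and 'b' ∈ FOLLOW(B)
Entry: B -> ε


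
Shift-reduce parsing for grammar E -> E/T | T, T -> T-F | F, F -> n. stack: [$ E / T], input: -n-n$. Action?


'-' can extend T; shift to build T -> T-F
Action: shift


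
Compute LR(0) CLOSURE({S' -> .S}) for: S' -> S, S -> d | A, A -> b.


Start: S' -> .S
For each item with dot before a nonterminal B, add B -> .γ for every B-production
Closure: [S' -> .S, S -> .d, S -> .A, A -> .b]


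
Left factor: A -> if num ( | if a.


Common prefix: 'if'
Factored: A -> if A', A' -> num ( | a


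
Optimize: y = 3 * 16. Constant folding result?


3 * 16 = 48 at compile time
Optimized: y = 48


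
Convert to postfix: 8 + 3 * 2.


* has higher precedence, evaluate 3*2 first
Postfix: 8 3 2 * +


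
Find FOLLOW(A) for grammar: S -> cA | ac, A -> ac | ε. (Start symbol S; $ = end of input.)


$ ∈ FOLLOW(S). For each A -> αBβ: add FIRST(β)\{ε} to FOLLOW(B); if β nullable, add FOLLOW(A).
FOLLOW(A) = {$}


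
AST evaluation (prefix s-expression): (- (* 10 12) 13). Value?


Evaluate inner: (* 10 12) = 120
Evaluate root: (- 120 13) = 107
Result: 107


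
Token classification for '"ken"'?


Pattern: double-quoted sequence
Type: STRING_LITERAL


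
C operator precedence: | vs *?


'*' is multiplicative (level 10); '|' is bitwise OR (level 3)
Higher level binds tighter
'*' has higher precedence than '|'


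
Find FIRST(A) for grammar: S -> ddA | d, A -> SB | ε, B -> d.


Per alternative of A: FIRST(SB) = {d}; FIRST(ε) = {ε}
FIRST(A) = {d, ε}


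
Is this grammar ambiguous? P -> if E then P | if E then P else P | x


dangling else: 'if E then if E then x else x' parses two ways
Ambiguous


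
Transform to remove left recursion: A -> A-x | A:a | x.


Left-recursive alternatives: A-x, A:a; non-recursive: x
Introduce A': A -> xA', A' -> -xA' | :aA' | ε


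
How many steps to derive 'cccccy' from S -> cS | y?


Derivation: S => cS => ccS => cccS => ccccS => cccccS => cccccy
Steps: 6


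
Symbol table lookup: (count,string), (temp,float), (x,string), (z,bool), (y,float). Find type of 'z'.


Lookup 'z' → type bool


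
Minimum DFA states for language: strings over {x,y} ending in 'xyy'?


Track the longest suffix of input matching a prefix of 'xyy': 4 classes (prefixes of length 0..3)
Minimal DFA: 4 states


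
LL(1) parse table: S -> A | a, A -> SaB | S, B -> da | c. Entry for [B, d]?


For [B, d]: 'd' ∈ FIRST(da)
Entry: B -> da


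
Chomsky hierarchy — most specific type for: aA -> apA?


LHS has context (more than one symbol) and |LHS| ≤ |RHS|
Classification: Type 1 (Context-Sensitive)


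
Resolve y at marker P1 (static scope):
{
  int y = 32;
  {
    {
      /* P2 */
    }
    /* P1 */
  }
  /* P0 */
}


P1's block does not declare y; resolves to the enclosing declaration at depth 0
y = 32


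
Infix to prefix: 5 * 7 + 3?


left-to-right (same/higher precedence on left): tree is (+ (* 5 7) 3)
Prefix: + * 5 7 3


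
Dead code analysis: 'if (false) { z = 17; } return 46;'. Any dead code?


condition is constant false, so the whole block is unreachable
Dead: 'if (false) { z = 17; }'


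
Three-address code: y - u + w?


Break into single-operator statements:
t1 = y - u
t2 = t1 + w


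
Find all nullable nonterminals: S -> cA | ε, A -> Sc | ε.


A nonterminal is nullable iff some alternative derives ε (directly, or every symbol in it is nullable)
Nullable: {A, S}


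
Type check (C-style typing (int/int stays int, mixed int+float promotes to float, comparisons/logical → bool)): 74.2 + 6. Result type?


Operand types: float + int
Rule: mixed int/float promotes to float; int/int stays int
Result type: float


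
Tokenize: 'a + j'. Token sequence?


Scan left to right, longest-match per lexeme
Tokens: ID(a), OP(+), ID(j)


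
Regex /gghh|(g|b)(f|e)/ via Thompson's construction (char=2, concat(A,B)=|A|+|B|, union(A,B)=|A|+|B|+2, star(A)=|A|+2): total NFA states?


Syntax tree has 8 char leaf(s), 3 union(s), 0 star(s)
chars contribute 8×2 = 16; each union adds +2; each star adds +2
Total: 16 + 6 + 0 = 22 states


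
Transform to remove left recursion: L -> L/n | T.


Left-recursive alternatives: L/n; non-recursive: T
Introduce L': L -> TL', L' -> /nL' | ε


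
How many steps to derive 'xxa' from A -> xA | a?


Derivation: A => xA => xxA => xxa
Steps: 3


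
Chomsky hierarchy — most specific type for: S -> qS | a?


Right-linear: every RHS is a terminal or a terminal followed by one nonterminal
Classification: Type 3 (Regular)


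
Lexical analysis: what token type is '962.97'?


Pattern: digits with a decimal point
Type: FLOAT_LITERAL


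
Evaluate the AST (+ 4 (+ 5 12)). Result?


Evaluate inner: (+ 5 12) = 17
Evaluate root: (+ 4 17) = 21
Result: 21


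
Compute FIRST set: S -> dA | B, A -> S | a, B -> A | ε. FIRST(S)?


Per alternative of S: FIRST(dA) = {d}; FIRST(B) = {a, d, ε}
FIRST(S) = {a, d, ε}


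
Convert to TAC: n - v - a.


Break into single-operator statements:
t1 = n - v
t2 = t1 - a


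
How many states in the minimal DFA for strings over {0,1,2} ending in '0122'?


Track the longest suffix of input matching a prefix of '0122': 5 classes (prefixes of length 0..4)
Minimal DFA: 5 states


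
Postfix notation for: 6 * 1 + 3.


Left to right (same or higher precedence on left)
Postfix: 6 1 * 3 +


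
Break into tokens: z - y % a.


Scan left to right, longest-match per lexeme
Tokens: ID(z), OP(-), ID(y), OP(%), ID(a)


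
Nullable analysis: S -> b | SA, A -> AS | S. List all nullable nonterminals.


A nonterminal is nullable iff some alternative derives ε (directly, or every symbol in it is nullable)
Nullable: {}


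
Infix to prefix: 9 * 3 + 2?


left-to-right (same/higher precedence on left): tree is (+ (* 9 3) 2)
Prefix: + * 9 3 2


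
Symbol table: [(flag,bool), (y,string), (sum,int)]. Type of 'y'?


Lookup 'y' → type string


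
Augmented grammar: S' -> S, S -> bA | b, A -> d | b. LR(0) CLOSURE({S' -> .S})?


Start: S' -> .S
For each item with dot before a nonterminal B, add B -> .γ for every B-production
Closure: [S' -> .S, S -> .bA, S -> .b]


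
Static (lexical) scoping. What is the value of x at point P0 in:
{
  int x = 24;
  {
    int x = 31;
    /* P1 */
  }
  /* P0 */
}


x declared in the same block as P0
x = 24


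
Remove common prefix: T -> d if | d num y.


Common prefix: 'd'
Factored: T -> d T', T' -> if | num y


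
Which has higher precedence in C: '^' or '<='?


'<=' is relational (level 7); '^' is bitwise XOR (level 4)
Higher level binds tighter
'<=' has higher precedence than '^'


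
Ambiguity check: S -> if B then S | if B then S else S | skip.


dangling else: 'if B then if B then skip else skip' parses two ways
Ambiguous


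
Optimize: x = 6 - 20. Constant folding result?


6 - 20 = -14 at compile time
Optimized: x = -14


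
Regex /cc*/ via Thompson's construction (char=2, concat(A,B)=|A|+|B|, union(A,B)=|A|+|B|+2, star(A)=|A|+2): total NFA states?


Syntax tree has 2 char leaf(s), 0 union(s), 1 star(s)
chars contribute 2×2 = 4; each union adds +2; each star adds +2
Total: 4 + 0 + 2 = 6 states


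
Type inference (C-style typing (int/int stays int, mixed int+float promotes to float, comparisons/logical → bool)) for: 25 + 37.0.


Operand types: int + float
Rule: mixed int/float promotes to float; int/int stays int
Result type: float


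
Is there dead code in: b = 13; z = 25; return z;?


b is assigned but never read
Dead: 'b = 13'


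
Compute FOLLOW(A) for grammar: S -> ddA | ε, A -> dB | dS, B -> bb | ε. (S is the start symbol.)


$ ∈ FOLLOW(S). For each A -> αBβ: add FIRST(β)\{ε} to FOLLOW(B); if β nullable, add FOLLOW(A).
FOLLOW(A) = {$}


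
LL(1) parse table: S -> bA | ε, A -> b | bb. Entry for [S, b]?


For [S, b]: 'b' ∈ FIRST(bA)
Entry: S -> bA


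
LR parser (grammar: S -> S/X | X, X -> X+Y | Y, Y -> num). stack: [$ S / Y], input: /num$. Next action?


'Y' (not preceded by X+) is the handle for X -> Y
Action: reduce (X -> Y)


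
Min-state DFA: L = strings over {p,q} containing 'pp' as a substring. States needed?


KMP-style automaton: 2 progress states + 1 absorbing accept = 3
Minimal DFA: 3 states


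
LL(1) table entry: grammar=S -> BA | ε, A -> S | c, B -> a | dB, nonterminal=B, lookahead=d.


For [B, d]: 'd' ∈ FIRST(dB)
Entry: B -> dB


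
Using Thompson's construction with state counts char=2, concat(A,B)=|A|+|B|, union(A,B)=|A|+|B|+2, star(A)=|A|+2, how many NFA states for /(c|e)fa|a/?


Syntax tree has 5 char leaf(s), 2 union(s), 0 star(s)
chars contribute 5×2 = 10; each union adds +2; each star adds +2
Total: 10 + 4 + 0 = 14 states


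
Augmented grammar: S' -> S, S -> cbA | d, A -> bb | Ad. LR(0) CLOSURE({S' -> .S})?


Start: S' -> .S
For each item with dot before a nonterminal B, add B -> .γ for every B-production
Closure: [S' -> .S, S -> .cbA, S -> .d]


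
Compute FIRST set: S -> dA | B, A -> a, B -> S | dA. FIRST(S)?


Per alternative of S: FIRST(dA) = {d}; FIRST(B) = {d}
FIRST(S) = {d}


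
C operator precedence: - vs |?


'-' is additive (level 9); '|' is bitwise OR (level 3)
Higher level binds tighter
'-' has higher precedence than '|'


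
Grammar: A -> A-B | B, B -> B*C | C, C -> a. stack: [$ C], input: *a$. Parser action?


'C' (not preceded by B*) is the handle for B -> C
Action: reduce (B -> C)


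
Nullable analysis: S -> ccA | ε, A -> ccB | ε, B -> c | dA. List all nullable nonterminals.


A nonterminal is nullable iff some alternative derives ε (directly, or every symbol in it is nullable)
Nullable: {A, S}


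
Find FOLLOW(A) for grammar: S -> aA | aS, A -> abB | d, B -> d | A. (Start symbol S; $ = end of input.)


$ ∈ FOLLOW(S). For each A -> αBβ: add FIRST(β)\{ε} to FOLLOW(B); if β nullable, add FOLLOW(A).
FOLLOW(A) = {$}


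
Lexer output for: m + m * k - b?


Scan left to right, longest-match per lexeme
Tokens: ID(m), OP(+), ID(m), OP(*), ID(k), OP(-), ID(b)


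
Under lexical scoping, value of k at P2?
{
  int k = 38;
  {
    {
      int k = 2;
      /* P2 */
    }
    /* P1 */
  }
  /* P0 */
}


k declared in the same block as P2
k = 2


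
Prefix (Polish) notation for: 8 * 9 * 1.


left-to-right (same/higher precedence on left): tree is (* (* 8 9) 1)
Prefix: * * 8 9 1


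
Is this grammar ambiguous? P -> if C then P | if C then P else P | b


dangling else: 'if C then if C then b else b' parses two ways
Ambiguous


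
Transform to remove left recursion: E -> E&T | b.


Left-recursive alternatives: E&T; non-recursive: b
Introduce E': E -> bE', E' -> &TE' | ε


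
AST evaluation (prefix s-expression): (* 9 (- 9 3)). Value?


Evaluate inner: (- 9 3) = 6
Evaluate root: (* 9 6) = 54
Result: 54


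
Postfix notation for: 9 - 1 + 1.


Left to right (same or higher precedence on left)
Postfix: 9 1 - 1 +


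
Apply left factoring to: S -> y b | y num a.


Common prefix: 'y'
Factored: S -> y S', S' -> b | num a


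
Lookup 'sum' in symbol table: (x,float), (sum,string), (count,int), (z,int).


Lookup 'sum' → type string


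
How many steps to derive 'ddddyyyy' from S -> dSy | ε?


Derivation: S => dSy => ddSyy => dddSyyy => ddddSyyyy => ddddyyyy
Steps: 5


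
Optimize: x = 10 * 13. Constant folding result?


10 * 13 = 130 at compile time
Optimized: x = 130


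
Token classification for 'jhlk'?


Pattern: letter/underscore followed by alphanumerics, not a keyword
Type: IDENTIFIER


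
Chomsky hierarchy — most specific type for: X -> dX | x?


Right-linear: every RHS is a terminal or a terminal followed by one nonterminal
Classification: Type 3 (Regular)


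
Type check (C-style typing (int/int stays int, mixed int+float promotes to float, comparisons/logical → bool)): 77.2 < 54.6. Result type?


Operand types: float < float
Rule: comparison yields bool
Result type: bool


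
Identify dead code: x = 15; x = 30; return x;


first assignment to x is overwritten before any read
Dead: 'x = 15'


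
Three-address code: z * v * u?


Break into single-operator statements:
t1 = z * v
t2 = t1 * u


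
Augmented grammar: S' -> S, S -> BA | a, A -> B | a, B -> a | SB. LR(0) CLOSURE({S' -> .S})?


Start: S' -> .S
For each item with dot before a nonterminal B, add B -> .γ for every B-production
Closure: [S' -> .S, S -> .BA, S -> .a, B -> .a, B -> .SB]


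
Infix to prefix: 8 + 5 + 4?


left-to-right (same/higher precedence on left): tree is (+ (+ 8 5) 4)
Prefix: + + 8 5 4


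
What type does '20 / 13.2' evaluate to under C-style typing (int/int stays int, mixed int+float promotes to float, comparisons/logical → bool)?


Operand types: int / float
Rule: mixed int/float promotes to float; int/int stays int
Result type: float


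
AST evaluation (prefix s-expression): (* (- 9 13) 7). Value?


Evaluate inner: (- 9 13) = -4
Evaluate root: (* -4 7) = -28
Result: -28


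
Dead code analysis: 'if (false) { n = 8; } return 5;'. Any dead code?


condition is constant false, so the whole block is unreachable
Dead: 'if (false) { n = 8; }'


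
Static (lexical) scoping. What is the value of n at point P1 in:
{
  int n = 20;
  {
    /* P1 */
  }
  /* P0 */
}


P1's block does not declare n; resolves to the enclosing declaration at depth 0
n = 20


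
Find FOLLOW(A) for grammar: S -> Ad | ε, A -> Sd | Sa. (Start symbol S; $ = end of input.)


$ ∈ FOLLOW(S). For each A -> αBβ: add FIRST(β)\{ε} to FOLLOW(B); if β nullable, add FOLLOW(A).
FOLLOW(A) = {d}


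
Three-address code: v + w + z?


Break into single-operator statements:
t1 = v + w
t2 = t1 + z


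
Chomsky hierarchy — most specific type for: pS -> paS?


LHS has context (more than one symbol) and |LHS| ≤ |RHS|
Classification: Type 1 (Context-Sensitive)


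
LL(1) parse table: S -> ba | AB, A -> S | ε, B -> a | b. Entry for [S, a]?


For [S, a]: 'a' ∈ FIRST(AB)
Entry: S -> AB


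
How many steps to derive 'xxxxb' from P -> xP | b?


Derivation: P => xP => xxP => xxxP => xxxxP => xxxxb
Steps: 5


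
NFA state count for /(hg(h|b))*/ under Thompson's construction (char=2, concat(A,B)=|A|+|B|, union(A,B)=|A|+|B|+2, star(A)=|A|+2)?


Syntax tree has 4 char leaf(s), 1 union(s), 1 star(s)
chars contribute 4×2 = 8; each union adds +2; each star adds +2
Total: 8 + 2 + 2 = 12 states


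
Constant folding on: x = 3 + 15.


3 + 15 = 18 at compile time
Optimized: x = 18


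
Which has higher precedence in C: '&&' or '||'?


'&&' is logical AND (level 2); '||' is logical OR (level 1)
Higher level binds tighter
'&&' has higher precedence than '||'


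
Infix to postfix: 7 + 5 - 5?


Left to right (same or higher precedence on left)
Postfix: 7 5 + 5 -


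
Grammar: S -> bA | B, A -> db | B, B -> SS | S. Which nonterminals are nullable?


A nonterminal is nullable iff some alternative derives ε (directly, or every symbol in it is nullable)
Nullable: {}


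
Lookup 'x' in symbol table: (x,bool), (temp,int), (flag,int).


Lookup 'x' → type bool


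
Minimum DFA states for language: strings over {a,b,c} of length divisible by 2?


Track length mod 2: states 0..1, accept at 0
Minimal DFA: 2 states


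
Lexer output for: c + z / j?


Scan left to right, longest-match per lexeme
Tokens: ID(c), OP(+), ID(z), OP(/), ID(j)


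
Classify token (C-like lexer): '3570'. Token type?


Pattern: digits only
Type: INTEGER_LITERAL


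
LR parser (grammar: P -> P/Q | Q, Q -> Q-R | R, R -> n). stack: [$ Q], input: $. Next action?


lookahead ∉ {-} so Q won't extend; reduce P -> Q
Action: reduce (P -> Q)


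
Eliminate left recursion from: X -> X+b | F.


Left-recursive alternatives: X+b; non-recursive: F
Introduce X': X -> FX', X' -> +bX' | ε


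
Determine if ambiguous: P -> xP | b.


right-linear, alternatives start with distinct terminals 'x' vs 'b': unique leftmost derivation
Unambiguous


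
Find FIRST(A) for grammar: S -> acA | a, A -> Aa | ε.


Per alternative of A: FIRST(Aa) = {a}; FIRST(ε) = {ε}
FIRST(A) = {a, ε}


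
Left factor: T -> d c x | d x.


Common prefix: 'd'
Factored: T -> d T', T' -> c x | x


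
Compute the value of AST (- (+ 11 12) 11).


Evaluate inner: (+ 11 12) = 23
Evaluate root: (- 23 11) = 12
Result: 12


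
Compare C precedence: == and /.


'/' is multiplicative (level 10); '==' is equality (level 6)
Higher level binds tighter
'/' has higher precedence than '=='


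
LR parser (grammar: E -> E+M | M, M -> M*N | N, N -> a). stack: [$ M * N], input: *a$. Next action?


handle 'M*N' on top
Action: reduce (M -> M*N)


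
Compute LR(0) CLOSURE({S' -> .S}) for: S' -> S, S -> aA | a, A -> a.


Start: S' -> .S
For each item with dot before a nonterminal B, add B -> .γ for every B-production
Closure: [S' -> .S, S -> .aA, S -> .a]


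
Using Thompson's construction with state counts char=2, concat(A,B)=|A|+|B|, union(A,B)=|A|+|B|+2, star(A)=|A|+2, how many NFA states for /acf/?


Syntax tree has 3 char leaf(s), 0 union(s), 0 star(s)
chars contribute 3×2 = 6; each union adds +2; each star adds +2
Total: 6 + 0 + 0 = 6 states


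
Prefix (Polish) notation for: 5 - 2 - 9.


left-to-right (same/higher precedence on left): tree is (- (- 5 2) 9)
Prefix: - - 5 2 9


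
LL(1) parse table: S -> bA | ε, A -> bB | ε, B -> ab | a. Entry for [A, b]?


For [A, b]: 'b' ∈ FIRST(bB)
Entry: A -> bB


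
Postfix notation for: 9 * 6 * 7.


Left to right (same or higher precedence on left)
Postfix: 9 6 * 7 *


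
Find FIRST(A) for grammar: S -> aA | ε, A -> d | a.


Per alternative of A: FIRST(d) = {d}; FIRST(a) = {a}
FIRST(A) = {a, d}


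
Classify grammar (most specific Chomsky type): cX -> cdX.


LHS has context (more than one symbol) and |LHS| ≤ |RHS|
Classification: Type 1 (Context-Sensitive)


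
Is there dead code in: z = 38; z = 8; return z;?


first assignment to z is overwritten before any read
Dead: 'z = 38'


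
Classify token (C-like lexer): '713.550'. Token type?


Pattern: digits with a decimal point
Type: FLOAT_LITERAL


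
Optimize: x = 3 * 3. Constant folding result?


3 * 3 = 9 at compile time
Optimized: x = 9


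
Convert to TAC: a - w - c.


Break into single-operator statements:
t1 = a - w
t2 = t1 - c


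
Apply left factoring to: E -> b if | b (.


Common prefix: 'b'
Factored: E -> b E', E' -> if | (


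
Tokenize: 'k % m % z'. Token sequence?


Scan left to right, longest-match per lexeme
Tokens: ID(k), OP(%), ID(m), OP(%), ID(z)


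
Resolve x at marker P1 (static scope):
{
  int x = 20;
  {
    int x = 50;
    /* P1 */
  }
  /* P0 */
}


x declared in the same block as P1
x = 50


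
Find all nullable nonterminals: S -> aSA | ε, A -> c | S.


A nonterminal is nullable iff some alternative derives ε (directly, or every symbol in it is nullable)
Nullable: {A, S}


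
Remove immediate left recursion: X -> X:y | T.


Left-recursive alternatives: X:y; non-recursive: T
Introduce X': X -> TX', X' -> :yX' | ε


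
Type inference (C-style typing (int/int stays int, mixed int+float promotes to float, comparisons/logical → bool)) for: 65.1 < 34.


Operand types: float < int
Rule: comparison yields bool
Result type: bool


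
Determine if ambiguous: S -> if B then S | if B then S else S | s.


dangling else: 'if B then if B then s else s' parses two ways
Ambiguous


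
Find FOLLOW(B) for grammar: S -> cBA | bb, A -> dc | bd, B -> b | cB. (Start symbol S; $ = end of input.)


$ ∈ FOLLOW(S). For each A -> αBβ: add FIRST(β)\{ε} to FOLLOW(B); if β nullable, add FOLLOW(A).
FOLLOW(B) = {b, d}


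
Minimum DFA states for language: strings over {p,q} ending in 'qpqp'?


Track the longest suffix of input matching a prefix of 'qpqp': 5 classes (prefixes of length 0..4)
Minimal DFA: 5 states


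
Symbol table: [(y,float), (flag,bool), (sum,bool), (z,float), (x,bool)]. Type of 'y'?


Lookup 'y' → type float


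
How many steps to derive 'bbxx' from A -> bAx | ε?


Derivation: A => bAx => bbAxx => bbxx
Steps: 3


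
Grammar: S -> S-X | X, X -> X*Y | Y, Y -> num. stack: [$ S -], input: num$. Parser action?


no handle ('S-' is not any RHS); shift 'num'
Action: shift


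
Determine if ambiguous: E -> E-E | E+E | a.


'a-a+a' has two parse trees (no precedence encoded between - and +)
Ambiguous


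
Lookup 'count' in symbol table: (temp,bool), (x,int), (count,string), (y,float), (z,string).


Lookup 'count' → type string


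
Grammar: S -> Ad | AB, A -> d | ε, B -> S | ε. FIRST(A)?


Per alternative of A: FIRST(d) = {d}; FIRST(ε) = {ε}
FIRST(A) = {d, ε}


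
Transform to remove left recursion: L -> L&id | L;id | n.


Left-recursive alternatives: L&id, L;id; non-recursive: n
Introduce L': L -> nL', L' -> &idL' | ;idL' | ε


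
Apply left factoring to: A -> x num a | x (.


Common prefix: 'x'
Factored: A -> x A', A' -> num a | (


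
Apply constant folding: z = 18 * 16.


18 * 16 = 288 at compile time
Optimized: z = 288


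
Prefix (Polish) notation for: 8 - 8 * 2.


'*' binds tighter: tree is (- 8 (* 8 2))
Prefix: - 8 * 8 2


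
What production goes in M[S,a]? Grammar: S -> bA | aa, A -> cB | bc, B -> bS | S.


For [S, a]: 'a' ∈ FIRST(aa)
Entry: S -> aa


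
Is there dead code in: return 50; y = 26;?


statement follows a return and is unreachable
Dead: 'y = 26'


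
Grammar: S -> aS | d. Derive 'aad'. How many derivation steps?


Derivation: S => aS => aaS => aad
Steps: 3


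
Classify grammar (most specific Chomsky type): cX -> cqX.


LHS has context (more than one symbol) and |LHS| ≤ |RHS|
Classification: Type 1 (Context-Sensitive)


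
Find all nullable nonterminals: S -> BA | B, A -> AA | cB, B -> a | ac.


A nonterminal is nullable iff some alternative derives ε (directly, or every symbol in it is nullable)
Nullable: {}


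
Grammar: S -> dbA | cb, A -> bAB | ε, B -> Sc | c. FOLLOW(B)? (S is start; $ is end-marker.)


$ ∈ FOLLOW(S). For each A -> αBβ: add FIRST(β)\{ε} to FOLLOW(B); if β nullable, add FOLLOW(A).
FOLLOW(B) = {$, c, d}


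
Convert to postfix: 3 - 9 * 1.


* has higher precedence, evaluate 9*1 first
Postfix: 3 9 1 * -


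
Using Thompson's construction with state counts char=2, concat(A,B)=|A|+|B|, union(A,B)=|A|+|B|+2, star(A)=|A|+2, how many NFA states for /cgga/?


Syntax tree has 4 char leaf(s), 0 union(s), 0 star(s)
chars contribute 4×2 = 8; each union adds +2; each star adds +2
Total: 8 + 0 + 0 = 8 states


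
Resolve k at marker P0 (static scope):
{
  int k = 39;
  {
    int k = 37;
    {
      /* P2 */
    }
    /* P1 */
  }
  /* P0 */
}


k declared in the same block as P0
k = 39


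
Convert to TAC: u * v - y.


Break into single-operator statements:
t1 = u * v
t2 = t1 - y


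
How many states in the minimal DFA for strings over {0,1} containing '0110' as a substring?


KMP-style automaton: 4 progress states + 1 absorbing accept = 5
Minimal DFA: 5 states


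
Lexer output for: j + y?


Scan left to right, longest-match per lexeme
Tokens: ID(j), OP(+), ID(y)


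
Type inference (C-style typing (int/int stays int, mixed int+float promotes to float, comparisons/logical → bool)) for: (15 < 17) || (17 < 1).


Operand types: bool || bool
Rule: logical operators take bool operands and yield bool
Result type: bool


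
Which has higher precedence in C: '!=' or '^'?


'!=' is equality (level 6); '^' is bitwise XOR (level 4)
Higher level binds tighter
'!=' has higher precedence than '^'


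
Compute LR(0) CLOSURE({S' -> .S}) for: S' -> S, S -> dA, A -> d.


Start: S' -> .S
For each item with dot before a nonterminal B, add B -> .γ for every B-production
Closure: [S' -> .S, S -> .dA]


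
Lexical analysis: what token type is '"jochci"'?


Pattern: double-quoted sequence
Type: STRING_LITERAL


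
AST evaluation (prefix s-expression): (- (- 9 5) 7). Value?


Evaluate inner: (- 9 5) = 4
Evaluate root: (- 4 7) = -3
Result: -3


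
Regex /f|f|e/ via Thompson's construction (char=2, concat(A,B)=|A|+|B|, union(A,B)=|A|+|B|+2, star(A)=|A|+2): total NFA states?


Syntax tree has 3 char leaf(s), 2 union(s), 0 star(s)
chars contribute 3×2 = 6; each union adds +2; each star adds +2
Total: 6 + 4 + 0 = 10 states


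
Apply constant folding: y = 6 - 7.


6 - 7 = -1 at compile time
Optimized: y = -1


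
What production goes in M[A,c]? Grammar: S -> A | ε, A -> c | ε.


For [A, c]: 'c' ∈ FIRST(c)
Entry: A -> c


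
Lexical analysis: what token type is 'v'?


Pattern: letter/underscore followed by alphanumerics, not a keyword
Type: IDENTIFIER


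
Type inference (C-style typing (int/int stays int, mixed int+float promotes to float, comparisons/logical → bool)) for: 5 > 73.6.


Operand types: int > float
Rule: comparison yields bool
Result type: bool


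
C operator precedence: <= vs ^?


'<=' is relational (level 7); '^' is bitwise XOR (level 4)
Higher level binds tighter
'<=' has higher precedence than '^'


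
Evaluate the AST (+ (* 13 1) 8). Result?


Evaluate inner: (* 13 1) = 13
Evaluate root: (+ 13 8) = 21
Result: 21


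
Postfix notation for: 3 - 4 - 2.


Left to right (same or higher precedence on left)
Postfix: 3 4 - 2 -


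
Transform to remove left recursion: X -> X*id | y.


Left-recursive alternatives: X*id; non-recursive: y
Introduce X': X -> yX', X' -> *idX' | ε


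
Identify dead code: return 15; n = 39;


statement follows a return and is unreachable
Dead: 'n = 39'


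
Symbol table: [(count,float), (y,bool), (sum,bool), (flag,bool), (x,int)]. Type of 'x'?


Lookup 'x' → type int


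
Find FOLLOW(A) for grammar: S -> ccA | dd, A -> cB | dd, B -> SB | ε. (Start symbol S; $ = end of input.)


$ ∈ FOLLOW(S). For each A -> αBβ: add FIRST(β)\{ε} to FOLLOW(B); if β nullable, add FOLLOW(A).
FOLLOW(A) = {$, c, d}


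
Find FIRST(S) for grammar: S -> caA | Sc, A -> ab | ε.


Per alternative of S: FIRST(caA) = {c}; FIRST(Sc) = {c}
FIRST(S) = {c}


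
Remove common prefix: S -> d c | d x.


Common prefix: 'd'
Factored: S -> d S', S' -> c | x


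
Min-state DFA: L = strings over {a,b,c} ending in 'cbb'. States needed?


Track the longest suffix of input matching a prefix of 'cbb': 4 classes (prefixes of length 0..3)
Minimal DFA: 4 states


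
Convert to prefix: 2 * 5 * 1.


left-to-right (same/higher precedence on left): tree is (* (* 2 5) 1)
Prefix: * * 2 5 1


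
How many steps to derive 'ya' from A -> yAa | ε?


Derivation: A => yAa => ya
Steps: 2


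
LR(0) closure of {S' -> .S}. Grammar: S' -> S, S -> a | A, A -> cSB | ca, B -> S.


Start: S' -> .S
For each item with dot before a nonterminal B, add B -> .γ for every B-production
Closure: [S' -> .S, S -> .a, S -> .A, A -> .cSB, A -> .ca]


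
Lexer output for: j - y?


Scan left to right, longest-match per lexeme
Tokens: ID(j), OP(-), ID(y)


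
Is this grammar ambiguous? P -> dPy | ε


balanced d^n…y^n: each string has a unique parse
Unambiguous


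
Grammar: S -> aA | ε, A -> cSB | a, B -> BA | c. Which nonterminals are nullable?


A nonterminal is nullable iff some alternative derives ε (directly, or every symbol in it is nullable)
Nullable: {S}


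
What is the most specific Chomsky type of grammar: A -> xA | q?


Right-linear: every RHS is a terminal or a terminal followed by one nonterminal
Classification: Type 3 (Regular)


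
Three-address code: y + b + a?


Break into single-operator statements:
t1 = y + b
t2 = t1 + a


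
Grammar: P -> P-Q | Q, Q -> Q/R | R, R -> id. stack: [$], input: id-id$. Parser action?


no handle on stack; shift 'id'
Action: shift


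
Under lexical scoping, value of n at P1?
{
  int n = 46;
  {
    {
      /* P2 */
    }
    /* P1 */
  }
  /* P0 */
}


P1's block does not declare n; resolves to the enclosing declaration at depth 0
n = 46


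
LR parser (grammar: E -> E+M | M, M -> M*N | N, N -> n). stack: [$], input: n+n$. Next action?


no handle on stack; shift 'n'
Action: shift


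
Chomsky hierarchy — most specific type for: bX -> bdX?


LHS has context (more than one symbol) and |LHS| ≤ |RHS|
Classification: Type 1 (Context-Sensitive)


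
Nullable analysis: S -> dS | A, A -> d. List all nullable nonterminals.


A nonterminal is nullable iff some alternative derives ε (directly, or every symbol in it is nullable)
Nullable: {}


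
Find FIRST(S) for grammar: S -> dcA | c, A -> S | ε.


Per alternative of S: FIRST(dcA) = {d}; FIRST(c) = {c}
FIRST(S) = {c, d}


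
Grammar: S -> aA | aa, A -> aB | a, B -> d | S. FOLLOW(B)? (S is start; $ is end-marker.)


$ ∈ FOLLOW(S). For each A -> αBβ: add FIRST(β)\{ε} to FOLLOW(B); if β nullable, add FOLLOW(A).
FOLLOW(B) = {$}


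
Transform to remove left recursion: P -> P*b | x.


Left-recursive alternatives: P*b; non-recursive: x
Introduce P': P -> xP', P' -> *bP' | ε


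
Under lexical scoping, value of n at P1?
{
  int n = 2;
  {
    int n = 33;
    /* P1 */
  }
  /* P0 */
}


n declared in the same block as P1
n = 33


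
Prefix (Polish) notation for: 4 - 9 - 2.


left-to-right (same/higher precedence on left): tree is (- (- 4 9) 2)
Prefix: - - 4 9 2


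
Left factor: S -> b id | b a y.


Common prefix: 'b'
Factored: S -> b S', S' -> id | a y


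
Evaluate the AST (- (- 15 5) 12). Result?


Evaluate inner: (- 15 5) = 10
Evaluate root: (- 10 12) = -2
Result: -2


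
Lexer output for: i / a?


Scan left to right, longest-match per lexeme
Tokens: ID(i), OP(/), ID(a)


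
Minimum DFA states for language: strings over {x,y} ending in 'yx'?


Track the longest suffix of input matching a prefix of 'yx': 3 classes (prefixes of length 0..2)
Minimal DFA: 3 states


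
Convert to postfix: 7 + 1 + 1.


Left to right (same or higher precedence on left)
Postfix: 7 1 + 1 +


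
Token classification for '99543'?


Pattern: digits only
Type: INTEGER_LITERAL


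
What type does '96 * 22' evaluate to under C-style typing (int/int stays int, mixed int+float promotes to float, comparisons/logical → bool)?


Operand types: int * int
Rule: mixed int/float promotes to float; int/int stays int
Result type: int


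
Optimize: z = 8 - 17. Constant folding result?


8 - 17 = -9 at compile time
Optimized: z = -9


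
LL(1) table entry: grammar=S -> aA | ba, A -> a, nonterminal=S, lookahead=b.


For [S, b]: 'b' ∈ FIRST(ba)
Entry: S -> ba
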